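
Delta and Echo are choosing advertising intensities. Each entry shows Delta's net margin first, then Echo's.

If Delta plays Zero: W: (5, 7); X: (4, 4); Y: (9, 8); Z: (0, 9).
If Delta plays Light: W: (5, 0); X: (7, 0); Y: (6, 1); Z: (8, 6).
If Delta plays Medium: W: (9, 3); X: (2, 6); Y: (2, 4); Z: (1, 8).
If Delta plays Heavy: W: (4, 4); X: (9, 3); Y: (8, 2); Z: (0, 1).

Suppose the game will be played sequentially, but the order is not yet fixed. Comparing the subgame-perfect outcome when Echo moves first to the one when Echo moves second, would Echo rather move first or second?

If Delta leads: Echo's best replies are Zero→Z, Light→Z, Medium→Z, Heavy→W; Delta's induced payoffs 0, 8, 1, 4; outcome (Light, Z), payoffs (8, 6).
If Echo leads: Delta's best replies are W→Medium, X→Heavy, Y→Zero, Z→Light; Echo's induced payoffs 3, 3, 8, 6; outcome (Zero, Y), payoffs (9, 8).
Echo gets 8 moving first and 6 moving second, so Echo prefers to move first.

first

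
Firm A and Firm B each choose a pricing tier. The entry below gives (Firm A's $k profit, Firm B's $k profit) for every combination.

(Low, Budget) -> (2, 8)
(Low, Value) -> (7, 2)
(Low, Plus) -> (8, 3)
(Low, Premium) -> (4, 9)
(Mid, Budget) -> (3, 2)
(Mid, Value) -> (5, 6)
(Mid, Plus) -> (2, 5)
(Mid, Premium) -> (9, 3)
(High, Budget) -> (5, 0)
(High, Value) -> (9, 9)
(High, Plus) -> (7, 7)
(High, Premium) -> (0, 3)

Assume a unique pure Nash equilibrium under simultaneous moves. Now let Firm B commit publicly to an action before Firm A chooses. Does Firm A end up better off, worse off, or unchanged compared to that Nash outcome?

Solve by backward induction (Firm B leads).
- Budget: Firm A compares 2, 3, 5 and picks High; Firm B would get 0.
- Value: Firm A compares 7, 5, 9 and picks High; Firm B would get 9.
- Plus: Firm A compares 8, 2, 7 and picks Low; Firm B would get 3.
- Premium: Firm A compares 4, 9, 0 and picks Mid; Firm B would get 3.
Among 0, 9, 3, 3, the best is 9 at Value. Subgame-perfect outcome: (High, Value) with payoffs (9, 9).
For the simultaneous game, intersect best replies.
Firm A's best replies: Budget→High; Value→High; Plus→Low; Premium→Mid.
Firm B's best replies: Low→Premium; Mid→Value; High→Value.
Only (High, Value) has each player best-responding; Nash payoffs (9, 9).
Firm A earns 9 sequentially versus 9 at the Nash outcome: unchanged.

unchanged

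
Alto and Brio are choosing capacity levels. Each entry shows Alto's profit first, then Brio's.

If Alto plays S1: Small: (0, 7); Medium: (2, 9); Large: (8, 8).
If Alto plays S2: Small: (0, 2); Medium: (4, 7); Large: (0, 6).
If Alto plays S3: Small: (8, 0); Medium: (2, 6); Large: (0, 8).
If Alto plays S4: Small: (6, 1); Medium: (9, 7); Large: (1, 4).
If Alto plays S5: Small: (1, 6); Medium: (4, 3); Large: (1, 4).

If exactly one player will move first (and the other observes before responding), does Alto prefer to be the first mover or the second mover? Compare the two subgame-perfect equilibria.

first

If Alto leads: Brio's best replies are S1→Medium, S2→Medium, S3→Large, S4→Medium, S5→Small; Alto's induced payoffs 2, 4, 0, 9, 1; outcome (S4, Medium), payoffs (9, 7).
If Brio leads: Alto's best replies are Small→S3, Medium→S4, Large→S1; Brio's induced payoffs 0, 7, 8; outcome (S1, Large), payoffs (8, 8).
Alto gets 9 moving first and 8 moving second, so Alto prefers to move first.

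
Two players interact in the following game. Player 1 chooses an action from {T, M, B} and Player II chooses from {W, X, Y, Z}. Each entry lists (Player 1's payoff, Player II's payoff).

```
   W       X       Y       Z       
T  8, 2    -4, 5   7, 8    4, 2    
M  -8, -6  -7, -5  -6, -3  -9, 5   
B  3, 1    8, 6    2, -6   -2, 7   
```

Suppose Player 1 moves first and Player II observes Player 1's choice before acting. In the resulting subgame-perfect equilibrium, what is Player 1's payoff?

Work backward from Player II's decision.
- T: BR = Y, leader payoff 7.
- M: BR = Z, leader payoff -9.
- B: BR = Z, leader payoff -2.
Among 7, -9, -2, the best is 7 at T. Subgame-perfect outcome: (T, Y) with payoffs (7, 8).

7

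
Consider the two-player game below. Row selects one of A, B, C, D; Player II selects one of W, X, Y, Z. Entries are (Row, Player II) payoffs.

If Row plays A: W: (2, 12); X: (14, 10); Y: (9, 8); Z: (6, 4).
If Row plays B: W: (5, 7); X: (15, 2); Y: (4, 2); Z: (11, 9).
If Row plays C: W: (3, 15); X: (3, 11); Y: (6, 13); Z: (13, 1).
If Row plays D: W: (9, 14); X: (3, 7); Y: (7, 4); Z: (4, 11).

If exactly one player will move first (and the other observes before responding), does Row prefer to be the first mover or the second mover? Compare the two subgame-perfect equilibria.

If Row leads: Player II's best replies are A→W, B→Z, C→W, D→W; Row's induced payoffs 2, 11, 3, 9; outcome (B, Z), payoffs (11, 9).
If Player II leads: Row's best replies are W→D, X→B, Y→A, Z→C; Player II's induced payoffs 14, 2, 8, 1; outcome (D, W), payoffs (9, 14).
Row gets 11 moving first and 9 moving second, so Row prefers to move first.

first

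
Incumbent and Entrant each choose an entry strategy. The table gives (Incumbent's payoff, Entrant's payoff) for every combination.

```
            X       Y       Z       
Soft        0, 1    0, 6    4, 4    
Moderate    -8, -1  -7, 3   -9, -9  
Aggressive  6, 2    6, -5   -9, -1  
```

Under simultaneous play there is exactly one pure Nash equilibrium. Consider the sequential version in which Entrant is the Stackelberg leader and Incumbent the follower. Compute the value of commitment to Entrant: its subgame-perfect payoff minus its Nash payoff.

2

Backward induction with Entrant moving first.
- X: Incumbent compares 0, -8, 6 and picks Aggressive; Entrant would get 2.
- Y: Incumbent compares 0, -7, 6 and picks Aggressive; Entrant would get -5.
- Z: Incumbent compares 4, -9, -9 and picks Soft; Entrant would get 4.
Entrant's induced payoffs are 2, -5, 4, so Entrant commits to Z. Subgame-perfect outcome: (Soft, Z) with payoffs (4, 4).
Under simultaneous play:
Incumbent's best replies: X→Aggressive; Y→Aggressive; Z→Soft.
Entrant's best replies: Soft→Y; Moderate→Y; Aggressive→X.
The unique mutual best reply is (Aggressive, X), giving (6, 2).
Entrant's commitment gain: 4 − 2 = 2.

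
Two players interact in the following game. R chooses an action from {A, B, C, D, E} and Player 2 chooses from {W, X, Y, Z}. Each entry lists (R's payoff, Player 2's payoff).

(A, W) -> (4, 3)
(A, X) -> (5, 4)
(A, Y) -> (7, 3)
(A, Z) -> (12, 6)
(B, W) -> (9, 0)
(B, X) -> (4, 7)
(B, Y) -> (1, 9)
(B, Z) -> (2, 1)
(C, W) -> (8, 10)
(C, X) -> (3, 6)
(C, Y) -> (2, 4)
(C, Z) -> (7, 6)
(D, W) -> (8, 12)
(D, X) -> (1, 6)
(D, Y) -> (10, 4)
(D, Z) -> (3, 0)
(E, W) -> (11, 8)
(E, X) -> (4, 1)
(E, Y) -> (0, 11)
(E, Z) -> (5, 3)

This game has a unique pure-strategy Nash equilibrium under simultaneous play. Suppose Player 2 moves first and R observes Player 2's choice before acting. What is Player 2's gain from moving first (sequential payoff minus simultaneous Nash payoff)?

2

Solve by backward induction (Player 2 leads).
- W: R compares 4, 9, 8, 8, 11 and picks E; Player 2 would get 8.
- X: R compares 5, 4, 3, 1, 4 and picks A; Player 2 would get 4.
- Y: R compares 7, 1, 2, 10, 0 and picks D; Player 2 would get 4.
- Z: R compares 12, 2, 7, 3, 5 and picks A; Player 2 would get 6.
Among 8, 4, 4, 6, the best is 8 at W. Subgame-perfect outcome: (E, W) with payoffs (11, 8).
Now find the simultaneous Nash equilibrium.
R's best replies: W→E; X→A; Y→D; Z→A.
Player 2's best replies: A→Z; B→Y; C→W; D→W; E→Y.
The unique mutual best reply is (A, Z), giving (12, 6).
Player 2's commitment gain: 8 − 6 = 2.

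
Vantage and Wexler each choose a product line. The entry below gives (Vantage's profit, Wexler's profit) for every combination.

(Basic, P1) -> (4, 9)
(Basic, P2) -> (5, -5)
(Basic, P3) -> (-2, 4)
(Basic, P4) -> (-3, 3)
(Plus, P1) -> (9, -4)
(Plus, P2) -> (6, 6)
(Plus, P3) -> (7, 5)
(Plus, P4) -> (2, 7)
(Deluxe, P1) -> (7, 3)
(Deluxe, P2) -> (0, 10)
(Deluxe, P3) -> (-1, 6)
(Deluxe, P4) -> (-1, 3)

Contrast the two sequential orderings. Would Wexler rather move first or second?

second

If Vantage leads: Wexler's best replies are Basic→P1, Plus→P4, Deluxe→P2; Vantage's induced payoffs 4, 2, 0; outcome (Basic, P1), payoffs (4, 9).
If Wexler leads: Vantage's best replies are P1→Plus, P2→Plus, P3→Plus, P4→Plus; Wexler's induced payoffs -4, 6, 5, 7; outcome (Plus, P4), payoffs (2, 7).
Wexler gets 7 moving first and 9 moving second, so Wexler prefers to move second.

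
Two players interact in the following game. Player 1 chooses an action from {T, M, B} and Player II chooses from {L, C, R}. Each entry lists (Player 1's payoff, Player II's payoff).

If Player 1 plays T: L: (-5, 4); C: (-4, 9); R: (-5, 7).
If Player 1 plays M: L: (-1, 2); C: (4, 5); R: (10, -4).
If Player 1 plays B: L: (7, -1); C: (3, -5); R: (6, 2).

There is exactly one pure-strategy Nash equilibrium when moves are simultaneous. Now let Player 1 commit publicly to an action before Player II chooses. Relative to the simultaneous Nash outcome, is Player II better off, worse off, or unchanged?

worse off

Work backward from Player II's decision.
- T → Player II plays C (best of 4, 9, 7); Player 1 gets -4.
- M → Player II plays C (best of 2, 5, -4); Player 1 gets 4.
- B → Player II plays R (best of -1, -5, 2); Player 1 gets 6.
Maximizing over -4, 4, 6, Player 1 chooses B. Subgame-perfect outcome: (B, R) with payoffs (6, 2).
Now find the simultaneous Nash equilibrium.
Player 1's best replies: L→B; C→M; R→M.
Player II's best replies: T→C; M→C; B→R.
The unique mutual best reply is (M, C), giving (4, 5).
Player II earns 2 sequentially versus 5 at the Nash outcome: worse off.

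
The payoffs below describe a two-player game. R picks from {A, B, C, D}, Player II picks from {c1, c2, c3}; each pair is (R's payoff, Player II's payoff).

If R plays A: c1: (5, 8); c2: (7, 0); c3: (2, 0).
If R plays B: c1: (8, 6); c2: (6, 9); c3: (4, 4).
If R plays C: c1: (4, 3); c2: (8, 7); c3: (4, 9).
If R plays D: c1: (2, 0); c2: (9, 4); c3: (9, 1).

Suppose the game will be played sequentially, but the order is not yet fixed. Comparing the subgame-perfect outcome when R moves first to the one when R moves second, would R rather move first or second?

If R leads: Player II's best replies are A→c1, B→c2, C→c3, D→c2; R's induced payoffs 5, 6, 4, 9; outcome (D, c2), payoffs (9, 4).
If Player II leads: R's best replies are c1→B, c2→D, c3→D; Player II's induced payoffs 6, 4, 1; outcome (B, c1), payoffs (8, 6).
R gets 9 moving first and 8 moving second, so R prefers to move first.

first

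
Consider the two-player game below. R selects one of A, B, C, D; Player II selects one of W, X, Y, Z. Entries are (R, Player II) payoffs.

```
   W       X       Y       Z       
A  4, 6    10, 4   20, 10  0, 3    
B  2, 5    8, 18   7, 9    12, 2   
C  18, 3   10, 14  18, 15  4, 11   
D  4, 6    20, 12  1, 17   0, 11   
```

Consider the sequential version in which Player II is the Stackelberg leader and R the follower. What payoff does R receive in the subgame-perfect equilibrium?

R best-responds to each possible Player II move:
- W: R compares 4, 2, 18, 4 and picks C; Player II would get 3.
- X: R compares 10, 8, 10, 20 and picks D; Player II would get 12.
- Y: R compares 20, 7, 18, 1 and picks A; Player II would get 10.
- Z: R compares 0, 12, 4, 0 and picks B; Player II would get 2.
Player II's induced payoffs are 3, 12, 10, 2, so Player II commits to X. Subgame-perfect outcome: (D, X) with payoffs (20, 12).

20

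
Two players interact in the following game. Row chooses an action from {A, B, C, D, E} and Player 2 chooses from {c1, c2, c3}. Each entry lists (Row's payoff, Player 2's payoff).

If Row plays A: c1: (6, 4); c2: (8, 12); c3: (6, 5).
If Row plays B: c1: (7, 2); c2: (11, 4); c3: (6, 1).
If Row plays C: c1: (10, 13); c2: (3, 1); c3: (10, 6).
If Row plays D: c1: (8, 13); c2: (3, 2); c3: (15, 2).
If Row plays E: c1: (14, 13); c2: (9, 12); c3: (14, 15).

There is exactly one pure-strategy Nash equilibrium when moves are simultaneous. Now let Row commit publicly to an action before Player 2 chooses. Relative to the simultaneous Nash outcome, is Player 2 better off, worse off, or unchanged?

better off

Solve by backward induction (Row leads).
- A: BR = c2, leader payoff 8.
- B: BR = c2, leader payoff 11.
- C: BR = c1, leader payoff 10.
- D: BR = c1, leader payoff 8.
- E: BR = c3, leader payoff 14.
Row's induced payoffs are 8, 11, 10, 8, 14, so Row commits to E. Subgame-perfect outcome: (E, c3) with payoffs (14, 15).
Under simultaneous play:
Row's best replies: c1→E; c2→B; c3→D.
Player 2's best replies: A→c2; B→c2; C→c1; D→c1; E→c3.
Only (B, c2) has each player best-responding; Nash payoffs (11, 4).
Player 2 earns 15 sequentially versus 4 at the Nash outcome: better off.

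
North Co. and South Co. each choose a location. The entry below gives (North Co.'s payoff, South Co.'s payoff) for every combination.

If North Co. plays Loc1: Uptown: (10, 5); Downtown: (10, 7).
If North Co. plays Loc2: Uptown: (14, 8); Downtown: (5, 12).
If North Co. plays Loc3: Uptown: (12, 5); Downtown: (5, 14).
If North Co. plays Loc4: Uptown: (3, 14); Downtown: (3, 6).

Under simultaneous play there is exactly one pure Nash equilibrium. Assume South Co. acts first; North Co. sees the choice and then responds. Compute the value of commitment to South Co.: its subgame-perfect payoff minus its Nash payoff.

Backward induction with South Co. moving first.
- Uptown: BR = Loc2, leader payoff 8.
- Downtown: BR = Loc1, leader payoff 7.
South Co.'s induced payoffs are 8, 7, so South Co. commits to Uptown. Subgame-perfect outcome: (Loc2, Uptown) with payoffs (14, 8).
Under simultaneous play:
North Co.'s best replies: Uptown→Loc2; Downtown→Loc1.
South Co.'s best replies: Loc1→Downtown; Loc2→Downtown; Loc3→Downtown; Loc4→Uptown.
The unique mutual best reply is (Loc1, Downtown), giving (10, 7).
South Co.'s commitment gain: 8 − 7 = 1.

1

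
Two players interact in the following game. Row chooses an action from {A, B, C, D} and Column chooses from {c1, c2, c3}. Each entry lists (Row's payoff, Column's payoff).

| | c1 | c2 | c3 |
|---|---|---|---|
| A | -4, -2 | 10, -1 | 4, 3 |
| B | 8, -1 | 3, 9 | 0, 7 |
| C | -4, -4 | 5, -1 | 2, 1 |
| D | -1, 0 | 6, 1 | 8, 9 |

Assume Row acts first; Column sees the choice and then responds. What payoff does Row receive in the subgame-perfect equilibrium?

Solve by backward induction (Row leads).
- A: Column compares -2, -1, 3 and picks c3; Row would get 4.
- B: Column compares -1, 9, 7 and picks c2; Row would get 3.
- C: Column compares -4, -1, 1 and picks c3; Row would get 2.
- D: Column compares 0, 1, 9 and picks c3; Row would get 8.
Row's induced payoffs are 4, 3, 2, 8, so Row commits to D. Subgame-perfect outcome: (D, c3) with payoffs (8, 9).

8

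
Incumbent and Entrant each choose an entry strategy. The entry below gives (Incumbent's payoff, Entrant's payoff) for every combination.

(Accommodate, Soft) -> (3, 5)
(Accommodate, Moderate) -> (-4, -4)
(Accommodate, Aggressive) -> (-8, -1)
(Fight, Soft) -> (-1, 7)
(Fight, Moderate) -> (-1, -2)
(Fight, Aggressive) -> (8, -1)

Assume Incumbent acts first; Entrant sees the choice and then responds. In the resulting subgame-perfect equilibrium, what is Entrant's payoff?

5

Solve by backward induction (Incumbent leads).
- Accommodate → Entrant plays Soft (best of 5, -4, -1); Incumbent gets 3.
- Fight → Entrant plays Soft (best of 7, -2, -1); Incumbent gets -1.
Incumbent's induced payoffs are 3, -1, so Incumbent commits to Accommodate. Subgame-perfect outcome: (Accommodate, Soft) with payoffs (3, 5).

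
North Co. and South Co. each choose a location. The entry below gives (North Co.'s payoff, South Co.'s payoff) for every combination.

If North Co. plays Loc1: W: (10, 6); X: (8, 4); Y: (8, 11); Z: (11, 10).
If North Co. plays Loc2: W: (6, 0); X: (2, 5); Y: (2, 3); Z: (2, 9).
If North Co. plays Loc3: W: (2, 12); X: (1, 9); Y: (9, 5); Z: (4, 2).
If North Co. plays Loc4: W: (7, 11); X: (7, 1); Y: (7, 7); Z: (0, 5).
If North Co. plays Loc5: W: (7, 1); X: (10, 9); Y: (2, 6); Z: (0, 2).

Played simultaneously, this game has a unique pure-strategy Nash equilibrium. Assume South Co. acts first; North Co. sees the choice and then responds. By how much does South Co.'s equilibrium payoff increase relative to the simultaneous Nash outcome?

Work backward from North Co.'s decision.
- W: North Co. compares 10, 6, 2, 7, 7 and picks Loc1; South Co. would get 6.
- X: North Co. compares 8, 2, 1, 7, 10 and picks Loc5; South Co. would get 9.
- Y: North Co. compares 8, 2, 9, 7, 2 and picks Loc3; South Co. would get 5.
- Z: North Co. compares 11, 2, 4, 0, 0 and picks Loc1; South Co. would get 10.
Maximizing over 6, 9, 5, 10, South Co. chooses Z. Subgame-perfect outcome: (Loc1, Z) with payoffs (11, 10).
Now find the simultaneous Nash equilibrium.
North Co.'s best replies: W→Loc1; X→Loc5; Y→Loc3; Z→Loc1.
South Co.'s best replies: Loc1→Y; Loc2→Z; Loc3→W; Loc4→W; Loc5→X.
Only (Loc5, X) has each player best-responding; Nash payoffs (10, 9).
South Co.'s commitment gain: 10 − 9 = 1.

1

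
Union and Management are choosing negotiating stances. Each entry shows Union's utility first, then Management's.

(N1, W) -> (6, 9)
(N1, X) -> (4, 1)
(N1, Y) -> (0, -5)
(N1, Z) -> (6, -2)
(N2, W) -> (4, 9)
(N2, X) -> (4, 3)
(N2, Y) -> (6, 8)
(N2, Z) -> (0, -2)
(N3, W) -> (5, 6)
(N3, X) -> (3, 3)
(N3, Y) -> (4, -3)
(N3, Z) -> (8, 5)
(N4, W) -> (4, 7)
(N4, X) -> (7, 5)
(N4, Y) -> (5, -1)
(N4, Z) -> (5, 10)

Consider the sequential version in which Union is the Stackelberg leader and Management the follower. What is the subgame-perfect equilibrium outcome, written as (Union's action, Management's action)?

Backward induction with Union moving first.
- N1 → Management plays W (best of 9, 1, -5, -2); Union gets 6.
- N2 → Management plays W (best of 9, 3, 8, -2); Union gets 4.
- N3 → Management plays W (best of 6, 3, -3, 5); Union gets 5.
- N4 → Management plays Z (best of 7, 5, -1, 10); Union gets 5.
Union's induced payoffs are 6, 4, 5, 5, so Union commits to N1. Subgame-perfect outcome: (N1, W) with payoffs (6, 9).

(N1, W)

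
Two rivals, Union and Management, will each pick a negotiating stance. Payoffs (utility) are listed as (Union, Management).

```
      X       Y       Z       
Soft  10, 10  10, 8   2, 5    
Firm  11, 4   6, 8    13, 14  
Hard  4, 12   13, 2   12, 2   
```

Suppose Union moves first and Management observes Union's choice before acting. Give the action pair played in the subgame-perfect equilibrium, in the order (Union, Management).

(Firm, Z)

Management best-responds to each possible Union move:
- Soft: Management compares 10, 8, 5 and picks X; Union would get 10.
- Firm: Management compares 4, 8, 14 and picks Z; Union would get 13.
- Hard: Management compares 12, 2, 2 and picks X; Union would get 4.
Among 10, 13, 4, the best is 13 at Firm. Subgame-perfect outcome: (Firm, Z) with payoffs (13, 14).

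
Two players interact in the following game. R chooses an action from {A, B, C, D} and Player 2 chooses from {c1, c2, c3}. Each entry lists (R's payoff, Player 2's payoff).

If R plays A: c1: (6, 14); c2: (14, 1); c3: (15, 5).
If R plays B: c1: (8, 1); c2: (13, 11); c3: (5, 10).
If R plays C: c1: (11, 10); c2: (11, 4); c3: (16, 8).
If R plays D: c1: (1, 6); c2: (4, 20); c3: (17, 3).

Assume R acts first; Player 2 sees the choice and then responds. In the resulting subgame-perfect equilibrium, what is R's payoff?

13

Work backward from Player 2's decision.
- A → Player 2 plays c1 (best of 14, 1, 5); R gets 6.
- B → Player 2 plays c2 (best of 1, 11, 10); R gets 13.
- C → Player 2 plays c1 (best of 10, 4, 8); R gets 11.
- D → Player 2 plays c2 (best of 6, 20, 3); R gets 4.
Among 6, 13, 11, 4, the best is 13 at B. Subgame-perfect outcome: (B, c2) with payoffs (13, 11).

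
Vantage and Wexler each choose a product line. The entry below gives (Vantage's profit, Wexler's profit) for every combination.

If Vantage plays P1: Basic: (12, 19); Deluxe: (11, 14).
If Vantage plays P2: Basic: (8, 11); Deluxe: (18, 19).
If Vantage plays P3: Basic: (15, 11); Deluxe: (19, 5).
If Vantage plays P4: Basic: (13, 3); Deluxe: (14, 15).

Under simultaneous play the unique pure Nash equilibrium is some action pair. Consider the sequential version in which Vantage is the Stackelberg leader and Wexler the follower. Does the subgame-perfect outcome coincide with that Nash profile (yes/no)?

Solve by backward induction (Vantage leads).
- P1: BR = Basic, leader payoff 12.
- P2: BR = Deluxe, leader payoff 18.
- P3: BR = Basic, leader payoff 15.
- P4: BR = Deluxe, leader payoff 14.
Maximizing over 12, 18, 15, 14, Vantage chooses P2. Subgame-perfect outcome: (P2, Deluxe) with payoffs (18, 19).
Under simultaneous play:
Vantage's best replies: Basic→P3; Deluxe→P3.
Wexler's best replies: P1→Basic; P2→Deluxe; P3→Basic; P4→Deluxe.
Only (P3, Basic) has each player best-responding; Nash payoffs (15, 11).
Sequential outcome (P2, Deluxe) differs from the Nash profile (P3, Basic).

no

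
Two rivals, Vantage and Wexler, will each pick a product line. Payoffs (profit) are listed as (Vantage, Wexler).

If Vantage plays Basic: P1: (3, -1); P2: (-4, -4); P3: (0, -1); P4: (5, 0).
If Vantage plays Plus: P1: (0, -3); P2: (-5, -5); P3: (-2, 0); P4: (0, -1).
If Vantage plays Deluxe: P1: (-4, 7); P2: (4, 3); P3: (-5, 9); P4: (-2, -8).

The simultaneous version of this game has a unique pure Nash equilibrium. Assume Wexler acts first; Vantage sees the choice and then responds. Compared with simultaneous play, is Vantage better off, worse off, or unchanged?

Solve by backward induction (Wexler leads).
- P1: Vantage compares 3, 0, -4 and picks Basic; Wexler would get -1.
- P2: Vantage compares -4, -5, 4 and picks Deluxe; Wexler would get 3.
- P3: Vantage compares 0, -2, -5 and picks Basic; Wexler would get -1.
- P4: Vantage compares 5, 0, -2 and picks Basic; Wexler would get 0.
Maximizing over -1, 3, -1, 0, Wexler chooses P2. Subgame-perfect outcome: (Deluxe, P2) with payoffs (4, 3).
Now find the simultaneous Nash equilibrium.
Vantage's best replies: P1→Basic; P2→Deluxe; P3→Basic; P4→Basic.
Wexler's best replies: Basic→P4; Plus→P3; Deluxe→P3.
The unique mutual best reply is (Basic, P4), giving (5, 0).
Vantage earns 4 sequentially versus 5 at the Nash outcome: worse off.

worse off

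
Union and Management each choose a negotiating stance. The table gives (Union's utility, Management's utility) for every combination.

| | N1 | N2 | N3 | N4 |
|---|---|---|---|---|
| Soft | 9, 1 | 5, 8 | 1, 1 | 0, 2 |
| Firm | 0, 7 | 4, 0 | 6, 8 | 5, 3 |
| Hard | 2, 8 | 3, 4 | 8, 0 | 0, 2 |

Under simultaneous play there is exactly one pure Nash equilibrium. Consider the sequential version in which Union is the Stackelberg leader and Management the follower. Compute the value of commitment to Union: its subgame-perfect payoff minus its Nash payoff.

1

Management best-responds to each possible Union move:
- Soft: BR = N2, leader payoff 5.
- Firm: BR = N3, leader payoff 6.
- Hard: BR = N1, leader payoff 2.
Among 5, 6, 2, the best is 6 at Firm. Subgame-perfect outcome: (Firm, N3) with payoffs (6, 8).
For the simultaneous game, intersect best replies.
Union's best replies: N1→Soft; N2→Soft; N3→Hard; N4→Firm.
Management's best replies: Soft→N2; Firm→N3; Hard→N1.
Only (Soft, N2) has each player best-responding; Nash payoffs (5, 8).
Union's commitment gain: 6 − 5 = 1.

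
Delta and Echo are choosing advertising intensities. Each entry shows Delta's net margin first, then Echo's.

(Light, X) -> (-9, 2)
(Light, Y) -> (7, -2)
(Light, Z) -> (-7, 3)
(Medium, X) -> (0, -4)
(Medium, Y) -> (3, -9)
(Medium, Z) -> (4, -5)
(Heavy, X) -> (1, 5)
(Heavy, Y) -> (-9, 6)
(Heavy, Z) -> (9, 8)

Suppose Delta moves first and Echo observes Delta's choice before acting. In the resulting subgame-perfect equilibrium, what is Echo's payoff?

Backward induction with Delta moving first.
- Light: Echo compares 2, -2, 3 and picks Z; Delta would get -7.
- Medium: Echo compares -4, -9, -5 and picks X; Delta would get 0.
- Heavy: Echo compares 5, 6, 8 and picks Z; Delta would get 9.
Among -7, 0, 9, the best is 9 at Heavy. Subgame-perfect outcome: (Heavy, Z) with payoffs (9, 8).

8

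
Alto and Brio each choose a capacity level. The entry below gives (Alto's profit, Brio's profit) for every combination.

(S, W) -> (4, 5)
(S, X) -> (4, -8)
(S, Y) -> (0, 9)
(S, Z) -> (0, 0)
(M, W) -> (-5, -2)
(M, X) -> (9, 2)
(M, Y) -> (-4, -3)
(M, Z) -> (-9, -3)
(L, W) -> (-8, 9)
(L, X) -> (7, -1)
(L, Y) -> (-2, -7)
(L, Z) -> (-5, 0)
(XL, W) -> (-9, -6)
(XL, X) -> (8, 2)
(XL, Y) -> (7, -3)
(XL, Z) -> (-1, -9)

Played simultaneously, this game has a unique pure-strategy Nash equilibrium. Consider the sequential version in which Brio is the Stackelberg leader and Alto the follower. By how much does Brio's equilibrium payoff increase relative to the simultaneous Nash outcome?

3

Work backward from Alto's decision.
- W → Alto plays S (best of 4, -5, -8, -9); Brio gets 5.
- X → Alto plays M (best of 4, 9, 7, 8); Brio gets 2.
- Y → Alto plays XL (best of 0, -4, -2, 7); Brio gets -3.
- Z → Alto plays S (best of 0, -9, -5, -1); Brio gets 0.
Maximizing over 5, 2, -3, 0, Brio chooses W. Subgame-perfect outcome: (S, W) with payoffs (4, 5).
Under simultaneous play:
Alto's best replies: W→S; X→M; Y→XL; Z→S.
Brio's best replies: S→Y; M→X; L→W; XL→X.
Only (M, X) has each player best-responding; Nash payoffs (9, 2).
Brio's commitment gain: 5 − 2 = 3.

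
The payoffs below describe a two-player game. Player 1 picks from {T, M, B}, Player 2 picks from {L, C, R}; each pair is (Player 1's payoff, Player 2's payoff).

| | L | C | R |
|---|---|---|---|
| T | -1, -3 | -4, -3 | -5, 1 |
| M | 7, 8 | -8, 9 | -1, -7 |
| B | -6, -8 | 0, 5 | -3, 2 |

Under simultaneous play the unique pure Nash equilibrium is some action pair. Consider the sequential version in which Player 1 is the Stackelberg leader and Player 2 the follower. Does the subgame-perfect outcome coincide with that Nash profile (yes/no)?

Solve by backward induction (Player 1 leads).
- T: BR = R, leader payoff -5.
- M: BR = C, leader payoff -8.
- B: BR = C, leader payoff 0.
Player 1's induced payoffs are -5, -8, 0, so Player 1 commits to B. Subgame-perfect outcome: (B, C) with payoffs (0, 5).
Under simultaneous play:
Player 1's best replies: L→M; C→B; R→M.
Player 2's best replies: T→R; M→C; B→C.
Only (B, C) has each player best-responding; Nash payoffs (0, 5).
Sequential outcome (B, C) coincides with the Nash profile (B, C).

yes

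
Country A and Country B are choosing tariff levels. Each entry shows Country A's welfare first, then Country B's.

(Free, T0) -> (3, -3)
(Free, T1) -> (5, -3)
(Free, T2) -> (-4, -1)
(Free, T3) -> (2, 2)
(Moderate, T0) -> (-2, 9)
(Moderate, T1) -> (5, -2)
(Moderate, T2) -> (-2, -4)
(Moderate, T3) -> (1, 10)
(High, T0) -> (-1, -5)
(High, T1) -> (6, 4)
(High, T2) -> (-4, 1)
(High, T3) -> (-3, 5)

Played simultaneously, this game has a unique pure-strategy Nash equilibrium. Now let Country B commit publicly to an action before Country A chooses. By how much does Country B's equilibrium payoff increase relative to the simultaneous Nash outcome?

2

Solve by backward induction (Country B leads).
- T0: Country A compares 3, -2, -1 and picks Free; Country B would get -3.
- T1: Country A compares 5, 5, 6 and picks High; Country B would get 4.
- T2: Country A compares -4, -2, -4 and picks Moderate; Country B would get -4.
- T3: Country A compares 2, 1, -3 and picks Free; Country B would get 2.
Country B's induced payoffs are -3, 4, -4, 2, so Country B commits to T1. Subgame-perfect outcome: (High, T1) with payoffs (6, 4).
Now find the simultaneous Nash equilibrium.
Country A's best replies: T0→Free; T1→High; T2→Moderate; T3→Free.
Country B's best replies: Free→T3; Moderate→T3; High→T3.
The unique mutual best reply is (Free, T3), giving (2, 2).
Country B's commitment gain: 4 − 2 = 2.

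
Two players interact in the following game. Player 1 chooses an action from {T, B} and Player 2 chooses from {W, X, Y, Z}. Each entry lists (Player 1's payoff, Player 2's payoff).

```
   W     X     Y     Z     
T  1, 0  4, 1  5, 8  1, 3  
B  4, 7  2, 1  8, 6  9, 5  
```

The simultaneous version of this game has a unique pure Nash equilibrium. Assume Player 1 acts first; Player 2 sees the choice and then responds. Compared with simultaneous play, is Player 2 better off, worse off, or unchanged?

Player 2 best-responds to each possible Player 1 move:
- T → Player 2 plays Y (best of 0, 1, 8, 3); Player 1 gets 5.
- B → Player 2 plays W (best of 7, 1, 6, 5); Player 1 gets 4.
Among 5, 4, the best is 5 at T. Subgame-perfect outcome: (T, Y) with payoffs (5, 8).
For the simultaneous game, intersect best replies.
Player 1's best replies: W→B; X→T; Y→B; Z→B.
Player 2's best replies: T→Y; B→W.
The unique mutual best reply is (B, W), giving (4, 7).
Player 2 earns 8 sequentially versus 7 at the Nash outcome: better off.

better off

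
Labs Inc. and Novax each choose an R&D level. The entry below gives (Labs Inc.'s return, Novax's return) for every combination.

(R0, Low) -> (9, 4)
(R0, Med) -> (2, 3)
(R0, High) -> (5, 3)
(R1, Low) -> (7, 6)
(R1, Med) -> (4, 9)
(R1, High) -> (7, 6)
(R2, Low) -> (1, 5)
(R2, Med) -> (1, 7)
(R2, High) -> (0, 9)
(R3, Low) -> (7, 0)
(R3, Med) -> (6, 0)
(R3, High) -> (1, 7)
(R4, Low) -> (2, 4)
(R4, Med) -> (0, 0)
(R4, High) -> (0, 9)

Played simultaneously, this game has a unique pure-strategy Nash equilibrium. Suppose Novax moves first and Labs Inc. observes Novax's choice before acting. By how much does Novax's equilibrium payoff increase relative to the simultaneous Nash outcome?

2

Solve by backward induction (Novax leads).
- Low → Labs Inc. plays R0 (best of 9, 7, 1, 7, 2); Novax gets 4.
- Med → Labs Inc. plays R3 (best of 2, 4, 1, 6, 0); Novax gets 0.
- High → Labs Inc. plays R1 (best of 5, 7, 0, 1, 0); Novax gets 6.
Among 4, 0, 6, the best is 6 at High. Subgame-perfect outcome: (R1, High) with payoffs (7, 6).
For the simultaneous game, intersect best replies.
Labs Inc.'s best replies: Low→R0; Med→R3; High→R1.
Novax's best replies: R0→Low; R1→Med; R2→High; R3→High; R4→High.
The unique mutual best reply is (R0, Low), giving (9, 4).
Novax's commitment gain: 6 − 4 = 2.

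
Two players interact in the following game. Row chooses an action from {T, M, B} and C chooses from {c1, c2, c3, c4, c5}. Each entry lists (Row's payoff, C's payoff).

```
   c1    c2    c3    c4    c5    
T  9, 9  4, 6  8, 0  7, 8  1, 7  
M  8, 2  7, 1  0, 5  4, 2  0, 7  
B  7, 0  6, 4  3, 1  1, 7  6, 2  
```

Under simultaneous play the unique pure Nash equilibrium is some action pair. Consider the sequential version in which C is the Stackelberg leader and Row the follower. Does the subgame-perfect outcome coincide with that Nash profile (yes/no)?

yes

Work backward from Row's decision.
- c1: BR = T, leader payoff 9.
- c2: BR = M, leader payoff 1.
- c3: BR = T, leader payoff 0.
- c4: BR = T, leader payoff 8.
- c5: BR = B, leader payoff 2.
Maximizing over 9, 1, 0, 8, 2, C chooses c1. Subgame-perfect outcome: (T, c1) with payoffs (9, 9).
Now find the simultaneous Nash equilibrium.
Row's best replies: c1→T; c2→M; c3→T; c4→T; c5→B.
C's best replies: T→c1; M→c5; B→c4.
The unique mutual best reply is (T, c1), giving (9, 9).
Sequential outcome (T, c1) coincides with the Nash profile (T, c1).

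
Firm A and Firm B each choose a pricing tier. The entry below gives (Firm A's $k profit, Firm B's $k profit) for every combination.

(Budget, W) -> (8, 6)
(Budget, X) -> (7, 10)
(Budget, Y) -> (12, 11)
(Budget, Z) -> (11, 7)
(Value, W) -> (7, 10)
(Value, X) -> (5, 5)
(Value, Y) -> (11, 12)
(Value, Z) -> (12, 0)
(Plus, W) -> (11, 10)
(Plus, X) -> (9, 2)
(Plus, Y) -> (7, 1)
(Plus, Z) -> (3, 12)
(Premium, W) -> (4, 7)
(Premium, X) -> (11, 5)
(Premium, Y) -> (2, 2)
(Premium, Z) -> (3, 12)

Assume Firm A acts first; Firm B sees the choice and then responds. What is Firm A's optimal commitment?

Budget

Firm B best-responds to each possible Firm A move:
- Budget: BR = Y, leader payoff 12.
- Value: BR = Y, leader payoff 11.
- Plus: BR = Z, leader payoff 3.
- Premium: BR = Z, leader payoff 3.
Among 12, 11, 3, 3, the best is 12 at Budget. Subgame-perfect outcome: (Budget, Y) with payoffs (12, 11).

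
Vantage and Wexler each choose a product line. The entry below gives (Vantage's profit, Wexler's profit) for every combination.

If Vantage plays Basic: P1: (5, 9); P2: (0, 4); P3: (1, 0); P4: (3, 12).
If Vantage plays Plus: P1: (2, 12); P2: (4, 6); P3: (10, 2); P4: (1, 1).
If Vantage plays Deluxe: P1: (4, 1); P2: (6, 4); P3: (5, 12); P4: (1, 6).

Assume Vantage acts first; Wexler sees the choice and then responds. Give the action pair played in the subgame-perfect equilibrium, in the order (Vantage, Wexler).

Solve by backward induction (Vantage leads).
- Basic: Wexler compares 9, 4, 0, 12 and picks P4; Vantage would get 3.
- Plus: Wexler compares 12, 6, 2, 1 and picks P1; Vantage would get 2.
- Deluxe: Wexler compares 1, 4, 12, 6 and picks P3; Vantage would get 5.
Vantage's induced payoffs are 3, 2, 5, so Vantage commits to Deluxe. Subgame-perfect outcome: (Deluxe, P3) with payoffs (5, 12).

(Deluxe, P3)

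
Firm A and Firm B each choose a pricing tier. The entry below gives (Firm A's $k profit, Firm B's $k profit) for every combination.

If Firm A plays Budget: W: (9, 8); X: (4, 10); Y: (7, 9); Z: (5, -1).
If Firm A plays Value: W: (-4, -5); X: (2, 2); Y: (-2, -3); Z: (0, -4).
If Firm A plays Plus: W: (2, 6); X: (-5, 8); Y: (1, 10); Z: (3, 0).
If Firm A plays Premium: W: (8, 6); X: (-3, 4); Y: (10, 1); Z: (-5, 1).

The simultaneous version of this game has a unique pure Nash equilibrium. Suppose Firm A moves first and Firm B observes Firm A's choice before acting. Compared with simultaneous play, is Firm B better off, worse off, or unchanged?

Work backward from Firm B's decision.
- Budget: Firm B compares 8, 10, 9, -1 and picks X; Firm A would get 4.
- Value: Firm B compares -5, 2, -3, -4 and picks X; Firm A would get 2.
- Plus: Firm B compares 6, 8, 10, 0 and picks Y; Firm A would get 1.
- Premium: Firm B compares 6, 4, 1, 1 and picks W; Firm A would get 8.
Maximizing over 4, 2, 1, 8, Firm A chooses Premium. Subgame-perfect outcome: (Premium, W) with payoffs (8, 6).
Now find the simultaneous Nash equilibrium.
Firm A's best replies: W→Budget; X→Budget; Y→Premium; Z→Budget.
Firm B's best replies: Budget→X; Value→X; Plus→Y; Premium→W.
Only (Budget, X) has each player best-responding; Nash payoffs (4, 10).
Firm B earns 6 sequentially versus 10 at the Nash outcome: worse off.

worse off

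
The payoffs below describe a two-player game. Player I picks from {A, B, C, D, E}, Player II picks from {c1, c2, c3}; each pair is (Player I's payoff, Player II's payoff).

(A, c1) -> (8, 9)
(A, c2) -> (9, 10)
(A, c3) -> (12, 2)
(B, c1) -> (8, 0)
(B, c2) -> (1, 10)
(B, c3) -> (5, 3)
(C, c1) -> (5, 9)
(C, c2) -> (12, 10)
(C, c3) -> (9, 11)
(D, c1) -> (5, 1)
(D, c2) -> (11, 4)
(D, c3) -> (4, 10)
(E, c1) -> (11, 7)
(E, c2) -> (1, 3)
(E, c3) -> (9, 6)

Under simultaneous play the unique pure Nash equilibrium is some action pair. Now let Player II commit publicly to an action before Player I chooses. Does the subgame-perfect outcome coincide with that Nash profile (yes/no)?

Solve by backward induction (Player II leads).
- c1 → Player I plays E (best of 8, 8, 5, 5, 11); Player II gets 7.
- c2 → Player I plays C (best of 9, 1, 12, 11, 1); Player II gets 10.
- c3 → Player I plays A (best of 12, 5, 9, 4, 9); Player II gets 2.
Maximizing over 7, 10, 2, Player II chooses c2. Subgame-perfect outcome: (C, c2) with payoffs (12, 10).
For the simultaneous game, intersect best replies.
Player I's best replies: c1→E; c2→C; c3→A.
Player II's best replies: A→c2; B→c2; C→c3; D→c3; E→c1.
Only (E, c1) has each player best-responding; Nash payoffs (11, 7).
Sequential outcome (C, c2) differs from the Nash profile (E, c1).

no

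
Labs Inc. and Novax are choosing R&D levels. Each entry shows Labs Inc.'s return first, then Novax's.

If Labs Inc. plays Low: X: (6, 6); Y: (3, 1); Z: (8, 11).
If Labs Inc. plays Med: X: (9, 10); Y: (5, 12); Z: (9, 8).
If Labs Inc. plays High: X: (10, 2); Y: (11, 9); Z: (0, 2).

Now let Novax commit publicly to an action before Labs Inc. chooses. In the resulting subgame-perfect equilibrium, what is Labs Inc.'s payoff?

Backward induction with Novax moving first.
- X: Labs Inc. compares 6, 9, 10 and picks High; Novax would get 2.
- Y: Labs Inc. compares 3, 5, 11 and picks High; Novax would get 9.
- Z: Labs Inc. compares 8, 9, 0 and picks Med; Novax would get 8.
Among 2, 9, 8, the best is 9 at Y. Subgame-perfect outcome: (High, Y) with payoffs (11, 9).

11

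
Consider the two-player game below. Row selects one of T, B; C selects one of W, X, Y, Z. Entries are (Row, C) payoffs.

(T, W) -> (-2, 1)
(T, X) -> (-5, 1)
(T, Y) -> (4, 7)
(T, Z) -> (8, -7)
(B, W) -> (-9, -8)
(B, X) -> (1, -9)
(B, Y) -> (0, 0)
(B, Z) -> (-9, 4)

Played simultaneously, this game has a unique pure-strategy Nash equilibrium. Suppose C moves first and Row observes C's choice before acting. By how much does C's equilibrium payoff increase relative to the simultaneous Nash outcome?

0

Backward induction with C moving first.
- W → Row plays T (best of -2, -9); C gets 1.
- X → Row plays B (best of -5, 1); C gets -9.
- Y → Row plays T (best of 4, 0); C gets 7.
- Z → Row plays T (best of 8, -9); C gets -7.
Among 1, -9, 7, -7, the best is 7 at Y. Subgame-perfect outcome: (T, Y) with payoffs (4, 7).
Now find the simultaneous Nash equilibrium.
Row's best replies: W→T; X→B; Y→T; Z→T.
C's best replies: T→Y; B→Z.
Only (T, Y) has each player best-responding; Nash payoffs (4, 7).
C's commitment gain: 7 − 7 = 0.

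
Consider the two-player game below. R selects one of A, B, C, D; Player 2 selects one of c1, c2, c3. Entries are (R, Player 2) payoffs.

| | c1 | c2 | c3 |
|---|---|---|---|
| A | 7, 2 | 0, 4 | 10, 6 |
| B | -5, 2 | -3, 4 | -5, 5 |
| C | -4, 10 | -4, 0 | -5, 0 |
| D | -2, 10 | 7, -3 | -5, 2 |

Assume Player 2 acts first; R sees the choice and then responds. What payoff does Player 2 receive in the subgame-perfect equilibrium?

6

Backward induction with Player 2 moving first.
- c1: R compares 7, -5, -4, -2 and picks A; Player 2 would get 2.
- c2: R compares 0, -3, -4, 7 and picks D; Player 2 would get -3.
- c3: R compares 10, -5, -5, -5 and picks A; Player 2 would get 6.
Player 2's induced payoffs are 2, -3, 6, so Player 2 commits to c3. Subgame-perfect outcome: (A, c3) with payoffs (10, 6).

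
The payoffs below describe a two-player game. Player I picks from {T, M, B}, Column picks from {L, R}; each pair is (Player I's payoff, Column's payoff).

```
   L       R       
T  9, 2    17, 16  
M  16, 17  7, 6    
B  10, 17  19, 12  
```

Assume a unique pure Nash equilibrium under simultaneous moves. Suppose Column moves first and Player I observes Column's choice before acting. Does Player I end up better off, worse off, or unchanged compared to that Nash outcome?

unchanged

Solve by backward induction (Column leads).
- L: BR = M, leader payoff 17.
- R: BR = B, leader payoff 12.
Column's induced payoffs are 17, 12, so Column commits to L. Subgame-perfect outcome: (M, L) with payoffs (16, 17).
Now find the simultaneous Nash equilibrium.
Player I's best replies: L→M; R→B.
Column's best replies: T→R; M→L; B→L.
The unique mutual best reply is (M, L), giving (16, 17).
Player I earns 16 sequentially versus 16 at the Nash outcome: unchanged.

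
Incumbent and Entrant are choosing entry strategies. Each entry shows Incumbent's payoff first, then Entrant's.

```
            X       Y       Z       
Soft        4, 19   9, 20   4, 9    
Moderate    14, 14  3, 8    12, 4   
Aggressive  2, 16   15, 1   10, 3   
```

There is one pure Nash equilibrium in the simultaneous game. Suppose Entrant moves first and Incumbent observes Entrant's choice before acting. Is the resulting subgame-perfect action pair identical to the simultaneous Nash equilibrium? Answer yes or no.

yes

Incumbent best-responds to each possible Entrant move:
- X → Incumbent plays Moderate (best of 4, 14, 2); Entrant gets 14.
- Y → Incumbent plays Aggressive (best of 9, 3, 15); Entrant gets 1.
- Z → Incumbent plays Moderate (best of 4, 12, 10); Entrant gets 4.
Entrant's induced payoffs are 14, 1, 4, so Entrant commits to X. Subgame-perfect outcome: (Moderate, X) with payoffs (14, 14).
Now find the simultaneous Nash equilibrium.
Incumbent's best replies: X→Moderate; Y→Aggressive; Z→Moderate.
Entrant's best replies: Soft→Y; Moderate→X; Aggressive→X.
Only (Moderate, X) has each player best-responding; Nash payoffs (14, 14).
Sequential outcome (Moderate, X) coincides with the Nash profile (Moderate, X).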